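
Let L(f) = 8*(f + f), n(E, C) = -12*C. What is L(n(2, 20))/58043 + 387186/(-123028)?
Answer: -11472932259/3570457102 ≈ -3.2133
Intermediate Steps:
L(f) = 16*f (L(f) = 8*(2*f) = 16*f)
L(n(2, 20))/58043 + 387186/(-123028) = (16*(-12*20))/58043 + 387186/(-123028) = (16*(-240))*(1/58043) + 387186*(-1/123028) = -3840*1/58043 - 193593/61514 = -3840/58043 - 193593/61514 = -11472932259/3570457102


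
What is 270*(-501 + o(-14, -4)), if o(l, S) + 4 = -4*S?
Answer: -132030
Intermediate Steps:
o(l, S) = -4 - 4*S
270*(-501 + o(-14, -4)) = 270*(-501 + (-4 - 4*(-4))) = 270*(-501 + (-4 + 16)) = 270*(-501 + 12) = 270*(-489) = -132030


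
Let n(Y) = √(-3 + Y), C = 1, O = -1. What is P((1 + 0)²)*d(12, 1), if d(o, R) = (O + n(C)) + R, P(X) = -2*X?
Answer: -2*I*√2 ≈ -2.8284*I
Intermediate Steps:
d(o, R) = -1 + R + I*√2 (d(o, R) = (-1 + √(-3 + 1)) + R = (-1 + √(-2)) + R = (-1 + I*√2) + R = -1 + R + I*√2)
P((1 + 0)²)*d(12, 1) = (-2*(1 + 0)²)*(-1 + 1 + I*√2) = (-2*1²)*(I*√2) = (-2*1)*(I*√2) = -2*I*√2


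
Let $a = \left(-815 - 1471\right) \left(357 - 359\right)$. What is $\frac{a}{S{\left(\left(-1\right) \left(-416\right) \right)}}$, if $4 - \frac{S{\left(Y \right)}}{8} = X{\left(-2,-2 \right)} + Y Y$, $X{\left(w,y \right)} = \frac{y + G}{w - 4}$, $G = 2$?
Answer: $- \frac{127}{38456} \approx -0.0033025$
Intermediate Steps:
$X{\left(w,y \right)} = \frac{2 + y}{-4 + w}$ ($X{\left(w,y \right)} = \frac{y + 2}{w - 4} = \frac{2 + y}{-4 + w}$)
$a = 4572$ ($a = \left(-2286\right) \left(-2\right) = 4572$)
$S{\left(Y \right)} = 32 - 8 Y^{2}$ ($S{\left(Y \right)} = 32 - 8 \left(\frac{2 - 2}{-4 - 2} + Y Y\right) = 32 - 8 \left(\frac{1}{-6} \cdot 0 + Y^{2}\right) = 32 - 8 \left(\left(- \frac{1}{6}\right) 0 + Y^{2}\right) = 32 - 8 \left(0 + Y^{2}\right) = 32 - 8 Y^{2}$)
$\frac{a}{S{\left(\left(-1\right) \left(-416\right) \right)}} = \frac{4572}{32 - 8 \left(\left(-1\right) \left(-416\right)\right)^{2}} = \frac{4572}{32 - 8 \cdot 416^{2}} = \frac{4572}{32 - 1384448} = \frac{4572}{-1384416} = 4572 \left(- \frac{1}{1384416}\right) = - \frac{127}{38456}$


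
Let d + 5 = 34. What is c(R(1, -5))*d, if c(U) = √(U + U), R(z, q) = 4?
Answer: 58*√2 ≈ 82.024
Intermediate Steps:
d = 29 (d = -5 + 34 = 29)
c(U) = √2*√U (c(U) = √(2*U) = √2*√U)
c(R(1, -5))*d = (√2*√4)*29 = (√2*2)*29 = (2*√2)*29 = 58*√2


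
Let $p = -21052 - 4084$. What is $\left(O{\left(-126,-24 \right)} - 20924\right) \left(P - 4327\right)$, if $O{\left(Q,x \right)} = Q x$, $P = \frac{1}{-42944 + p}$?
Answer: $\frac{263651034095}{3404} \approx 7.7453 \cdot 10^{7}$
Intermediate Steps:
$p = -25136$
$P = - \frac{1}{68080}$ ($P = \frac{1}{-42944 - 25136} = \frac{1}{-68080} = - \frac{1}{68080} \approx -1.4689 \cdot 10^{-5}$)
$\left(O{\left(-126,-24 \right)} - 20924\right) \left(P - 4327\right) = \left(\left(-126\right) \left(-24\right) - 20924\right) \left(- \frac{1}{68080} - 4327\right) = \left(3024 - 20924\right) \left(- \frac{294582161}{68080}\right) = \left(-17900\right) \left(- \frac{294582161}{68080}\right) = \frac{263651034095}{3404}$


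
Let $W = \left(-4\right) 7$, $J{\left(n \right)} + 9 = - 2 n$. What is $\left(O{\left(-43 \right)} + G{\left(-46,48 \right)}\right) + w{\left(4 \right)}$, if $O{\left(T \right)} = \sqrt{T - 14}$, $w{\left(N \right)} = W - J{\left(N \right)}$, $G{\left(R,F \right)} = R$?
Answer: $-57 + i \sqrt{57} \approx -57.0 + 7.5498 i$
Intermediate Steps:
$J{\left(n \right)} = -9 - 2 n$
$W = -28$
$w{\left(N \right)} = -19 + 2 N$ ($w{\left(N \right)} = -28 - \left(-9 - 2 N\right) = -28 + \left(9 + 2 N\right) = -19 + 2 N$)
$O{\left(T \right)} = \sqrt{-14 + T}$
$\left(O{\left(-43 \right)} + G{\left(-46,48 \right)}\right) + w{\left(4 \right)} = \left(\sqrt{-14 - 43} - 46\right) + \left(-19 + 2 \cdot 4\right) = \left(\sqrt{-57} - 46\right) + \left(-19 + 8\right) = \left(i \sqrt{57} - 46\right) - 11 = \left(-46 + i \sqrt{57}\right) - 11 = -57 + i \sqrt{57}$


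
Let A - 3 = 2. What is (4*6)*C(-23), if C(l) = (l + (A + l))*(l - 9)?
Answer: 31488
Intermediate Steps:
A = 5 (A = 3 + 2 = 5)
C(l) = (-9 + l)*(5 + 2*l) (C(l) = (l + (5 + l))*(l - 9) = (5 + 2*l)*(-9 + l) = (-9 + l)*(5 + 2*l))
(4*6)*C(-23) = (4*6)*(-45 - 13*(-23) + 2*(-23)²) = 24*(-45 + 299 + 2*529) = 24*(-45 + 299 + 1058) = 24*1312 = 31488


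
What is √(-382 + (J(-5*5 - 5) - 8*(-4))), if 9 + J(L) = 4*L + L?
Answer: I*√509 ≈ 22.561*I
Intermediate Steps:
J(L) = -9 + 5*L (J(L) = -9 + (4*L + L) = -9 + 5*L)
√(-382 + (J(-5*5 - 5) - 8*(-4))) = √(-382 + ((-9 + 5*(-5*5 - 5)) - 8*(-4))) = √(-382 + ((-9 + 5*(-25 - 5)) + 32)) = √(-382 + ((-9 + 5*(-30)) + 32)) = √(-382 + ((-9 - 150) + 32)) = √(-382 + (-159 + 32)) = √(-382 - 127) = √(-509) = I*√509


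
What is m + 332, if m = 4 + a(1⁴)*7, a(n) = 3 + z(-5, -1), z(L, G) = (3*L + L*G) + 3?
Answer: 308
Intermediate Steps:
z(L, G) = 3 + 3*L + G*L (z(L, G) = (3*L + G*L) + 3 = 3 + 3*L + G*L)
a(n) = -4 (a(n) = 3 + (3 + 3*(-5) - 1*(-5)) = 3 + (3 - 15 + 5) = 3 - 7 = -4)
m = -24 (m = 4 - 4*7 = 4 - 28 = -24)
m + 332 = -24 + 332 = 308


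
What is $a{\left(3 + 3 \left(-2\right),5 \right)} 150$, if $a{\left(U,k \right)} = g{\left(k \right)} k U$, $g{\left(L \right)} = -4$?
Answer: $9000$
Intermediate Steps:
$a{\left(U,k \right)} = - 4 U k$ ($a{\left(U,k \right)} = - 4 k U = - 4 U k$)
$a{\left(3 + 3 \left(-2\right),5 \right)} 150 = \left(-4\right) \left(3 + 3 \left(-2\right)\right) 5 \cdot 150 = \left(-4\right) \left(3 - 6\right) 5 \cdot 150 = \left(-4\right) \left(-3\right) 5 \cdot 150 = 60 \cdot 150 = 9000$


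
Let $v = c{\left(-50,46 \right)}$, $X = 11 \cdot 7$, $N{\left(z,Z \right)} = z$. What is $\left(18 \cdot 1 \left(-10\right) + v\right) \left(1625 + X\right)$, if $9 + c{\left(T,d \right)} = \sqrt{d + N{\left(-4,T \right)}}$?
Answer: $-321678 + 1702 \sqrt{42} \approx -3.1065 \cdot 10^{5}$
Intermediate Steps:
$X = 77$
$c{\left(T,d \right)} = -9 + \sqrt{-4 + d}$ ($c{\left(T,d \right)} = -9 + \sqrt{d - 4} = -9 + \sqrt{-4 + d}$)
$v = -9 + \sqrt{42}$ ($v = -9 + \sqrt{-4 + 46} = -9 + \sqrt{42} \approx -2.5193$)
$\left(18 \cdot 1 \left(-10\right) + v\right) \left(1625 + X\right) = \left(18 \cdot 1 \left(-10\right) - \left(9 - \sqrt{42}\right)\right) \left(1625 + 77\right) = \left(18 \left(-10\right) - \left(9 - \sqrt{42}\right)\right) 1702 = \left(-180 - \left(9 - \sqrt{42}\right)\right) 1702 = \left(-189 + \sqrt{42}\right) 1702 = -321678 + 1702 \sqrt{42}$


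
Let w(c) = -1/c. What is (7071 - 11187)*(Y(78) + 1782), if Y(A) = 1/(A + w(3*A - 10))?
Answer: -128145675336/17471 ≈ -7.3348e+6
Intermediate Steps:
Y(A) = 1/(A - 1/(-10 + 3*A)) (Y(A) = 1/(A - 1/(3*A - 10)) = 1/(A - 1/(-10 + 3*A)))
(7071 - 11187)*(Y(78) + 1782) = (7071 - 11187)*((-10 + 3*78)/(-1 + 78*(-10 + 3*78)) + 1782) = -4116*((-10 + 234)/(-1 + 78*(-10 + 234)) + 1782) = -4116*(224/(-1 + 78*224) + 1782) = -4116*(224/(-1 + 17472) + 1782) = -4116*(224/17471 + 1782) = -4116*31133546/17471 = -128145675336/17471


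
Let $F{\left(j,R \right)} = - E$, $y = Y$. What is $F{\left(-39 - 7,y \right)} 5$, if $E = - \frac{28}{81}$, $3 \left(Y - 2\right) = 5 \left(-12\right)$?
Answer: $\frac{140}{81} \approx 1.7284$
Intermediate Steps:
$Y = -18$ ($Y = 2 + \frac{5 \left(-12\right)}{3} = 2 + \frac{1}{3} \left(-60\right) = 2 - 20 = -18$)
$E = - \frac{28}{81}$ ($E = \left(-28\right) \frac{1}{81} = - \frac{28}{81} \approx -0.34568$)
$y = -18$
$F{\left(j,R \right)} = \frac{28}{81}$ ($F{\left(j,R \right)} = \left(-1\right) \left(- \frac{28}{81}\right) = \frac{28}{81}$)
$F{\left(-39 - 7,y \right)} 5 = \frac{28}{81} \cdot 5 = \frac{140}{81}$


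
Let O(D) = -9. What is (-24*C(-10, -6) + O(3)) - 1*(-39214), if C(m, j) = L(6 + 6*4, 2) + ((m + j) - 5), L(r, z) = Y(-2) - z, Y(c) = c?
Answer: 39805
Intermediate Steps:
L(r, z) = -2 - z
C(m, j) = -9 + j + m (C(m, j) = (-2 - 1*2) + ((m + j) - 5) = (-2 - 2) + ((j + m) - 5) = -4 + (-5 + j + m) = -9 + j + m)
(-24*C(-10, -6) + O(3)) - 1*(-39214) = (-24*(-9 - 6 - 10) - 9) - 1*(-39214) = (-24*(-25) - 9) + 39214 = (600 - 9) + 39214 = 591 + 39214 = 39805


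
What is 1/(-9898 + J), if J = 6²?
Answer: -1/9862 ≈ -0.00010140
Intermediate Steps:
J = 36
1/(-9898 + J) = 1/(-9898 + 36) = 1/(-9862) = -1/9862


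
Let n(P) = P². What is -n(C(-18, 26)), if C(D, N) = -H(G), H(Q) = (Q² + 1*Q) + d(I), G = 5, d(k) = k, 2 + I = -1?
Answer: -729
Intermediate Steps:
I = -3 (I = -2 - 1 = -3)
H(Q) = -3 + Q + Q² (H(Q) = (Q² + 1*Q) - 3 = (Q² + Q) - 3 = (Q + Q²) - 3 = -3 + Q + Q²)
C(D, N) = -27 (C(D, N) = -(-3 + 5 + 5²) = -(-3 + 5 + 25) = -1*27 = -27)
-n(C(-18, 26)) = -1*(-27)² = -1*729 = -729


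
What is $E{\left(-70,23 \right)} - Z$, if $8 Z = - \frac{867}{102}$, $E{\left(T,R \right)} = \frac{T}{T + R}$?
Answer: $\frac{1919}{752} \approx 2.5519$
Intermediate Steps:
$E{\left(T,R \right)} = \frac{T}{R + T}$
$Z = - \frac{17}{16}$ ($Z = \frac{\left(-867\right) \frac{1}{102}}{8} = \frac{1}{8} \left(- \frac{17}{2}\right) = - \frac{17}{16} \approx -1.0625$)
$E{\left(-70,23 \right)} - Z = - \frac{70}{23 - 70} - - \frac{17}{16} = - \frac{70}{-47} + \frac{17}{16} = \left(-70\right) \left(- \frac{1}{47}\right) + \frac{17}{16} = \frac{70}{47} + \frac{17}{16} = \frac{1919}{752}$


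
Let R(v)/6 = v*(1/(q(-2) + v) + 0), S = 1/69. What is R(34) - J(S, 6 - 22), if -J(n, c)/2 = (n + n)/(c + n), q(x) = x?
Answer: 56221/8824 ≈ 6.3714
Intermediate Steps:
S = 1/69 (S = 1*(1/69) = 1/69 ≈ 0.014493)
J(n, c) = -4*n/(c + n) (J(n, c) = -2*(n + n)/(c + n) = -2*2*n/(c + n) = -4*n/(c + n))
R(v) = 6*v/(-2 + v) (R(v) = 6*(v*(1/(-2 + v) + 0)) = 6*(v/(-2 + v)) = 6*v/(-2 + v))
R(34) - J(S, 6 - 22) = 6*34/(-2 + 34) - (-4)/(69*((6 - 22) + 1/69)) = 6*34/32 - (-4)/(69*(-16 + 1/69)) = 6*34*(1/32) - (-4)/(69*(-1103/69)) = 51/8 - (-4)*(-69)/(69*1103) = 51/8 - 1*4/1103 = 51/8 - 4/1103 = 56221/8824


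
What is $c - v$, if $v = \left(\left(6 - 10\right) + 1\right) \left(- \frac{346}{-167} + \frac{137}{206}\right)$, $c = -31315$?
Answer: $- \frac{1077016165}{34402} \approx -31307.0$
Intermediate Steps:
$v = - \frac{282465}{34402}$ ($v = \left(-4 + 1\right) \left(\left(-346\right) \left(- \frac{1}{167}\right) + 137 \cdot \frac{1}{206}\right) = - 3 \left(\frac{346}{167} + \frac{137}{206}\right) = \left(-3\right) \frac{94155}{34402} = - \frac{282465}{34402} \approx -8.2107$)
$c - v = -31315 - - \frac{282465}{34402} = -31315 + \frac{282465}{34402} = - \frac{1077016165}{34402}$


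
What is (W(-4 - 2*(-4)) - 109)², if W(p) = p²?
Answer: 8649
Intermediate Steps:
(W(-4 - 2*(-4)) - 109)² = ((-4 - 2*(-4))² - 109)² = ((-4 + 8)² - 109)² = (4² - 109)² = (16 - 109)² = (-93)² = 8649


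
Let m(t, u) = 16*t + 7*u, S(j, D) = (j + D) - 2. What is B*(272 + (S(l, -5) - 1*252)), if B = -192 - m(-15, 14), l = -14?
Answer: 50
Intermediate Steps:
S(j, D) = -2 + D + j (S(j, D) = (D + j) - 2 = -2 + D + j)
m(t, u) = 7*u + 16*t
B = -50 (B = -192 - (7*14 + 16*(-15)) = -192 - (98 - 240) = -192 - 1*(-142) = -192 + 142 = -50)
B*(272 + (S(l, -5) - 1*252)) = -50*(272 + ((-2 - 5 - 14) - 1*252)) = -50*(272 + (-21 - 252)) = -50*(272 - 273) = -50*(-1) = 50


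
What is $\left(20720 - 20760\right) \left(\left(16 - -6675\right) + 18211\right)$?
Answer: $-996080$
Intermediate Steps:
$\left(20720 - 20760\right) \left(\left(16 - -6675\right) + 18211\right) = - 40 \left(\left(16 + 6675\right) + 18211\right) = - 40 \left(6691 + 18211\right) = \left(-40\right) 24902 = -996080$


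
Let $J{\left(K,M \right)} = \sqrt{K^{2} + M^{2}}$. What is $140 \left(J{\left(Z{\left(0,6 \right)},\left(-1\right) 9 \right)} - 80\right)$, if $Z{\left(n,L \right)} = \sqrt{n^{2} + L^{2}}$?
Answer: $-11200 + 420 \sqrt{13} \approx -9685.7$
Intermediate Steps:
$Z{\left(n,L \right)} = \sqrt{L^{2} + n^{2}}$
$140 \left(J{\left(Z{\left(0,6 \right)},\left(-1\right) 9 \right)} - 80\right) = 140 \left(\sqrt{\left(\sqrt{6^{2} + 0^{2}}\right)^{2} + \left(\left(-1\right) 9\right)^{2}} - 80\right) = 140 \left(\sqrt{\left(\sqrt{36 + 0}\right)^{2} + \left(-9\right)^{2}} - 80\right) = 140 \left(\sqrt{\left(\sqrt{36}\right)^{2} + 81} - 80\right) = 140 \left(\sqrt{6^{2} + 81} - 80\right) = 140 \left(\sqrt{36 + 81} - 80\right) = 140 \left(\sqrt{117} - 80\right) = 140 \left(3 \sqrt{13} - 80\right) = 140 \left(-80 + 3 \sqrt{13}\right) = -11200 + 420 \sqrt{13}$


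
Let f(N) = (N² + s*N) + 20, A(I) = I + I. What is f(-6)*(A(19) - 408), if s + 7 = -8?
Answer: -54020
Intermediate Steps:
s = -15 (s = -7 - 8 = -15)
A(I) = 2*I
f(N) = 20 + N² - 15*N (f(N) = (N² - 15*N) + 20 = 20 + N² - 15*N)
f(-6)*(A(19) - 408) = (20 + (-6)² - 15*(-6))*(2*19 - 408) = (20 + 36 + 90)*(38 - 408) = 146*(-370) = -54020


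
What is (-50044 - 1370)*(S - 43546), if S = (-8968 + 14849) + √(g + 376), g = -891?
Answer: 1936508310 - 51414*I*√515 ≈ 1.9365e+9 - 1.1668e+6*I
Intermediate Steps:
S = 5881 + I*√515 (S = (-8968 + 14849) + √(-891 + 376) = 5881 + √(-515) = 5881 + I*√515 ≈ 5881.0 + 22.694*I)
(-50044 - 1370)*(S - 43546) = (-50044 - 1370)*((5881 + I*√515) - 43546) = -51414*(-37665 + I*√515) = 1936508310 - 51414*I*√515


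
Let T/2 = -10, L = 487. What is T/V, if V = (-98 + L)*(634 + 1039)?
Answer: -20/650797 ≈ -3.0732e-5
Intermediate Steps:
T = -20 (T = 2*(-10) = -20)
V = 650797 (V = (-98 + 487)*(634 + 1039) = 389*1673 = 650797)
T/V = -20/650797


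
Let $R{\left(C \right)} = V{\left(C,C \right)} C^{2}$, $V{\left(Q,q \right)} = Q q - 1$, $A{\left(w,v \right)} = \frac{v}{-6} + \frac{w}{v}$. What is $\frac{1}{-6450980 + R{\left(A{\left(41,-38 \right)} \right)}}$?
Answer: $- \frac{168896016}{1089420746115875} \approx -1.5503 \cdot 10^{-7}$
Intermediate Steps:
$A{\left(w,v \right)} = - \frac{v}{6} + \frac{w}{v}$ ($A{\left(w,v \right)} = v \left(- \frac{1}{6}\right) + \frac{w}{v} = - \frac{v}{6} + \frac{w}{v}$)
$V{\left(Q,q \right)} = -1 + Q q$
$R{\left(C \right)} = C^{2} \left(-1 + C^{2}\right)$ ($R{\left(C \right)} = \left(-1 + C C\right) C^{2} = \left(-1 + C^{2}\right) C^{2} = C^{2} \left(-1 + C^{2}\right)$)
$\frac{1}{-6450980 + R{\left(A{\left(41,-38 \right)} \right)}} = \frac{1}{-6450980 - \left(\left(\left(- \frac{1}{6}\right) \left(-38\right) + \frac{41}{-38}\right)^{2} - \left(\left(- \frac{1}{6}\right) \left(-38\right) + \frac{41}{-38}\right)^{4}\right)} = \frac{1}{-6450980 - \left(\left(\frac{19}{3} + 41 \left(- \frac{1}{38}\right)\right)^{2} - \left(\frac{19}{3} + 41 \left(- \frac{1}{38}\right)\right)^{4}\right)} = \frac{1}{-6450980 - \left(\left(\frac{19}{3} - \frac{41}{38}\right)^{2} - \left(\frac{19}{3} - \frac{41}{38}\right)^{4}\right)} = \frac{1}{-6450980 + \left(\left(\frac{599}{114}\right)^{4} - \left(\frac{599}{114}\right)^{2}\right)} = \frac{1}{-6450980 + \left(\frac{128738157601}{168896016} - \frac{358801}{12996}\right)} = \frac{1}{-6450980 + \frac{124075179805}{168896016}} = \frac{1}{- \frac{1089420746115875}{168896016}} = - \frac{168896016}{1089420746115875}$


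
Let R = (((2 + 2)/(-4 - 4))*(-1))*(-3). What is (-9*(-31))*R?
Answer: -837/2 ≈ -418.50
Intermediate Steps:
R = -3/2 (R = ((4/(-8))*(-1))*(-3) = ((4*(-⅛))*(-1))*(-3) = -½*(-1)*(-3) = (½)*(-3) = -3/2 ≈ -1.5000)
(-9*(-31))*R = -9*(-31)*(-3/2) = 279*(-3/2) = -837/2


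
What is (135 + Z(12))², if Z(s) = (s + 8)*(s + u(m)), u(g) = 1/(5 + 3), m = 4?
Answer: 570025/4 ≈ 1.4251e+5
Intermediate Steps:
u(g) = ⅛ (u(g) = 1/8 = ⅛)
Z(s) = (8 + s)*(⅛ + s) (Z(s) = (s + 8)*(s + ⅛) = (8 + s)*(⅛ + s))
(135 + Z(12))² = (135 + (1 + 12² + (65/8)*12))² = (135 + (1 + 144 + 195/2))² = (135 + 485/2)² = (755/2)² = 570025/4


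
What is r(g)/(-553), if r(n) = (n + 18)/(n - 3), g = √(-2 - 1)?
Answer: 17/2212 + I*√3/316 ≈ 0.0076854 + 0.0054812*I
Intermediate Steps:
g = I*√3 (g = √(-3) = I*√3 ≈ 1.732*I)
r(n) = (18 + n)/(-3 + n)
r(g)/(-553) = ((18 + I*√3)/(-3 + I*√3))/(-553) = ((18 + I*√3)/(-3 + I*√3))*(-1/553) = -(18 + I*√3)/(553*(-3 + I*√3))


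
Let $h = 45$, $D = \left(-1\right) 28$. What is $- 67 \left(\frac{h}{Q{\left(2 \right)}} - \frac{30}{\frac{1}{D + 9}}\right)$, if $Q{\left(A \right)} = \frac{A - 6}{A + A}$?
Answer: $-35175$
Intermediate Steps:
$D = -28$
$Q{\left(A \right)} = \frac{-6 + A}{2 A}$
$- 67 \left(\frac{h}{Q{\left(2 \right)}} - \frac{30}{\frac{1}{D + 9}}\right) = - 67 \left(\frac{45}{\frac{1}{2} \cdot \frac{1}{2} \left(-6 + 2\right)} - \frac{30}{\frac{1}{-28 + 9}}\right) = - 67 \left(\frac{45}{\frac{1}{2} \cdot \frac{1}{2} \left(-4\right)} - \frac{30}{\frac{1}{-19}}\right) = - 67 \left(\frac{45}{-1} - \frac{30}{- \frac{1}{19}}\right) = - 67 \left(45 \left(-1\right) - -570\right) = - 67 \left(-45 + 570\right) = \left(-67\right) 525 = -35175$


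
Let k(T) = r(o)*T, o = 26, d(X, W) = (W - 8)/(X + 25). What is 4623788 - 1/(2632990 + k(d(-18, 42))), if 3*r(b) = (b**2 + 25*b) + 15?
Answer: 85290985292857/18446128 ≈ 4.6238e+6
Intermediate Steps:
d(X, W) = (-8 + W)/(25 + X)
r(b) = 5 + b**2/3 + 25*b/3 (r(b) = ((b**2 + 25*b) + 15)/3 = (15 + b**2 + 25*b)/3 = 5 + b**2/3 + 25*b/3)
k(T) = 447*T (k(T) = (5 + (1/3)*26**2 + (25/3)*26)*T = (5 + (1/3)*676 + 650/3)*T = (5 + 676/3 + 650/3)*T = 447*T)
4623788 - 1/(2632990 + k(d(-18, 42))) = 4623788 - 1/(2632990 + 447*((-8 + 42)/(25 - 18))) = 4623788 - 1/(2632990 + 447*(34/7)) = 4623788 - 1/(2632990 + 15198/7) = 4623788 - 1/18446128/7 = 4623788 - 1*7/18446128 = 4623788 - 7/18446128 = 85290985292857/18446128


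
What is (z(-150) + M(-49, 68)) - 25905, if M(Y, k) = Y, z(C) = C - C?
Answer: -25954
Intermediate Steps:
z(C) = 0
(z(-150) + M(-49, 68)) - 25905 = (0 - 49) - 25905 = -49 - 25905 = -25954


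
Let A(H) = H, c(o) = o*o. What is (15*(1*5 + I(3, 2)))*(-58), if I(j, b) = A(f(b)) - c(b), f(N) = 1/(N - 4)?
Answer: -435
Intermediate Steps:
c(o) = o**2
f(N) = 1/(-4 + N)
I(j, b) = 1/(-4 + b) - b**2
(15*(1*5 + I(3, 2)))*(-58) = (15*(1*5 + (1 + 2**2*(4 - 1*2))/(-4 + 2)))*(-58) = (15*(5 + (1 + 4*(4 - 2))/(-2)))*(-58) = (15*(5 - (1 + 4*2)/2))*(-58) = (15*(5 - (1 + 8)/2))*(-58) = (15*(5 - 1/2*9))*(-58) = (15*(5 - 9/2))*(-58) = (15*(1/2))*(-58) = (15/2)*(-58) = -435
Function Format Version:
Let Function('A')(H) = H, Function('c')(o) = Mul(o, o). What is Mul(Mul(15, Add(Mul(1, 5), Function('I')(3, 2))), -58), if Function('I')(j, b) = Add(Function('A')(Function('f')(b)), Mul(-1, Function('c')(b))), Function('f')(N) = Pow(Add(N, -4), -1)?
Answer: -435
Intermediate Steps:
Function('c')(o) = Pow(o, 2)
Function('f')(N) = Pow(Add(-4, N), -1)
Function('I')(j, b) = Add(Pow(Add(-4, b), -1), Mul(-1, Pow(b, 2)))
Mul(Mul(15, Add(Mul(1, 5), Function('I')(3, 2))), -58) = Mul(Mul(15, Add(Mul(1, 5), Mul(Pow(Add(-4, 2), -1), Add(1, Mul(Pow(2, 2), Add(4, Mul(-1, 2))))))), -58) = Mul(Mul(15, Add(5, Mul(Pow(-2, -1), Add(1, Mul(4, Add(4, -2)))))), -58) = Mul(Mul(15, Add(5, Mul(Rational(-1, 2), Add(1, Mul(4, 2))))), -58) = Mul(Mul(15, Add(5, Mul(Rational(-1, 2), Add(1, 8)))), -58) = Mul(Mul(15, Add(5, Mul(Rational(-1, 2), 9))), -58) = Mul(Mul(15, Add(5, Rational(-9, 2))), -58) = Mul(Mul(15, Rational(1, 2)), -58) = Mul(Rational(15, 2), -58) = -435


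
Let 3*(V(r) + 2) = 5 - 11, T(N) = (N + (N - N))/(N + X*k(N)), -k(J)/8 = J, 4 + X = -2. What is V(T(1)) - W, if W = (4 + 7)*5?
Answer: -59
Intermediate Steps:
X = -6 (X = -4 - 2 = -6)
k(J) = -8*J
T(N) = 1/49 (T(N) = (N + (N - N))/(N - (-48)*N) = (N + 0)/(N + 48*N) = N/((49*N)) = N*(1/(49*N)) = 1/49)
V(r) = -4 (V(r) = -2 + (5 - 11)/3 = -2 + (1/3)*(-6) = -2 - 2 = -4)
W = 55 (W = 11*5 = 55)
V(T(1)) - W = -4 - 1*55 = -4 - 55 = -59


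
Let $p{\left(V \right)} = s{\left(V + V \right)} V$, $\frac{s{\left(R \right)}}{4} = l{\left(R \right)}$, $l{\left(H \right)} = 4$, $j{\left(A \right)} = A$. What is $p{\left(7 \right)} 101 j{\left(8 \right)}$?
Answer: $90496$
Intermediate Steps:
$s{\left(R \right)} = 16$ ($s{\left(R \right)} = 4 \cdot 4 = 16$)
$p{\left(V \right)} = 16 V$
$p{\left(7 \right)} 101 j{\left(8 \right)} = 16 \cdot 7 \cdot 101 \cdot 8 = 112 \cdot 101 \cdot 8 = 11312 \cdot 8 = 90496$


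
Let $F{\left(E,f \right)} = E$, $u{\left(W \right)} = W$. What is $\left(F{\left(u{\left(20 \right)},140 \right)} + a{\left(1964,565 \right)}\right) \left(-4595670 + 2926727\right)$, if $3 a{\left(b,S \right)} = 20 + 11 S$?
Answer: $- \frac{10505996185}{3} \approx -3.502 \cdot 10^{9}$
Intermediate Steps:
$a{\left(b,S \right)} = \frac{20}{3} + \frac{11 S}{3}$ ($a{\left(b,S \right)} = \frac{20 + 11 S}{3} = \frac{20}{3} + \frac{11 S}{3}$)
$\left(F{\left(u{\left(20 \right)},140 \right)} + a{\left(1964,565 \right)}\right) \left(-4595670 + 2926727\right) = \left(20 + \left(\frac{20}{3} + \frac{11}{3} \cdot 565\right)\right) \left(-4595670 + 2926727\right) = \left(20 + \left(\frac{20}{3} + \frac{6215}{3}\right)\right) \left(-1668943\right) = \left(20 + \frac{6235}{3}\right) \left(-1668943\right) = \frac{6295}{3} \left(-1668943\right) = - \frac{10505996185}{3}$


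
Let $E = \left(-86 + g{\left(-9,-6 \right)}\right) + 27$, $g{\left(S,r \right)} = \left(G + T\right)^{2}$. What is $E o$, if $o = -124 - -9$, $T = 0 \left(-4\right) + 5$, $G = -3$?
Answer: $6325$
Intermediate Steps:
$T = 5$ ($T = 0 + 5 = 5$)
$g{\left(S,r \right)} = 4$ ($g{\left(S,r \right)} = \left(-3 + 5\right)^{2} = 2^{2} = 4$)
$o = -115$ ($o = -124 + 9 = -115$)
$E = -55$ ($E = \left(-86 + 4\right) + 27 = -82 + 27 = -55$)
$E o = \left(-55\right) \left(-115\right) = 6325$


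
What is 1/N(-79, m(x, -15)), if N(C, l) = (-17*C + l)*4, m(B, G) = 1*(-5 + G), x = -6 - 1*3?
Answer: 1/5292 ≈ 0.00018896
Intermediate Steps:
x = -9 (x = -6 - 3 = -9)
m(B, G) = -5 + G
N(C, l) = -68*C + 4*l (N(C, l) = (l - 17*C)*4 = -68*C + 4*l)
1/N(-79, m(x, -15)) = 1/(-68*(-79) + 4*(-5 - 15)) = 1/(5372 + 4*(-20)) = 1/(5372 - 80) = 1/5292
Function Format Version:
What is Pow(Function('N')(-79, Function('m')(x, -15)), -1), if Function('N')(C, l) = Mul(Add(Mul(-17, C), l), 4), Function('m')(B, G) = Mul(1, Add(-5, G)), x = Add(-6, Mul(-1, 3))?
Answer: Rational(1, 5292) ≈ 0.00018896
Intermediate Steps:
x = -9 (x = Add(-6, -3) = -9)
Function('m')(B, G) = Add(-5, G)
Function('N')(C, l) = Add(Mul(-68, C), Mul(4, l)) (Function('N')(C, l) = Mul(Add(l, Mul(-17, C)), 4) = Add(Mul(-68, C), Mul(4, l)))
Pow(Function('N')(-79, Function('m')(x, -15)), -1) = Pow(Add(Mul(-68, -79), Mul(4, Add(-5, -15))), -1) = Pow(Add(5372, Mul(4, -20)), -1) = Pow(Add(5372, -80), -1) = Pow(5292, -1) = Rational(1, 5292)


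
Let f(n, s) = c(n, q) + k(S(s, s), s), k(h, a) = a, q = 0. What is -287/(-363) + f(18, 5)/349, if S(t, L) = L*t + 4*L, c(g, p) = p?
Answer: 101978/126687 ≈ 0.80496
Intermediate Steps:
S(t, L) = 4*L + L*t
f(n, s) = s (f(n, s) = 0 + s = s)
-287/(-363) + f(18, 5)/349 = -287/(-363) + 5/349 = -287*(-1/363) + 5*(1/349) = 287/363 + 5/349 = 101978/126687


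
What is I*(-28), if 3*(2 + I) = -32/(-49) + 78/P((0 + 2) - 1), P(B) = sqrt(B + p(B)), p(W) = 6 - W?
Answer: 1048/21 - 364*sqrt(6)/3 ≈ -247.30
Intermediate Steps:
P(B) = sqrt(6) (P(B) = sqrt(B + (6 - B)) = sqrt(6))
I = -262/147 + 13*sqrt(6)/3 (I = -2 + (-32/(-49) + 78/(sqrt(6)))/3 = -2 + (-32*(-1/49) + 78*(sqrt(6)/6))/3 = -2 + (32/49 + 13*sqrt(6))/3 = -2 + (32/147 + 13*sqrt(6)/3) = -262/147 + 13*sqrt(6)/3 ≈ 8.8321)
I*(-28) = (-262/147 + 13*sqrt(6)/3)*(-28) = 1048/21 - 364*sqrt(6)/3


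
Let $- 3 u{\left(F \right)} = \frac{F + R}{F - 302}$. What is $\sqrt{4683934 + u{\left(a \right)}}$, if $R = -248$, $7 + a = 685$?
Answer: $\frac{\sqrt{372485137101}}{282} \approx 2164.2$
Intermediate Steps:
$a = 678$ ($a = -7 + 685 = 678$)
$u{\left(F \right)} = - \frac{-248 + F}{3 \left(-302 + F\right)}$ ($u{\left(F \right)} = - \frac{\left(F - 248\right) \frac{1}{F - 302}}{3} = - \frac{\left(-248 + F\right) \frac{1}{-302 + F}}{3} = - \frac{\frac{1}{-302 + F} \left(-248 + F\right)}{3} = - \frac{-248 + F}{3 \left(-302 + F\right)}$)
$\sqrt{4683934 + u{\left(a \right)}} = \sqrt{4683934 + \frac{248 - 678}{3 \left(-302 + 678\right)}} = \sqrt{4683934 + \frac{248 - 678}{3 \cdot 376}} = \sqrt{4683934 + \frac{1}{3} \cdot \frac{1}{376} \left(-430\right)} = \sqrt{4683934 - \frac{215}{564}} = \sqrt{\frac{2641738561}{564}} = \frac{\sqrt{372485137101}}{282}$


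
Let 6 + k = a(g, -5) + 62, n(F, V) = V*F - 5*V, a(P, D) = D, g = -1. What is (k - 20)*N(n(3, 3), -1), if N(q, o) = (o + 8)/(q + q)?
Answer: -217/12 ≈ -18.083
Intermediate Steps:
n(F, V) = -5*V + F*V (n(F, V) = F*V - 5*V = -5*V + F*V)
k = 51 (k = -6 + (-5 + 62) = -6 + 57 = 51)
N(q, o) = (8 + o)/(2*q) (N(q, o) = (8 + o)/((2*q)) = (8 + o)*(1/(2*q)) = (8 + o)/(2*q))
(k - 20)*N(n(3, 3), -1) = (51 - 20)*((8 - 1)/(2*((3*(-5 + 3))))) = 31*((1/2)*7/(3*(-2))) = 31*((1/2)*7/(-6)) = 31*((1/2)*(-1/6)*7) = 31*(-7/12) = -217/12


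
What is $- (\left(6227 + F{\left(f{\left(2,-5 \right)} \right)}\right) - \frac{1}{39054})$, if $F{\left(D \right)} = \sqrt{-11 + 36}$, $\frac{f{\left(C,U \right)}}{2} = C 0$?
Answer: $- \frac{243384527}{39054} \approx -6232.0$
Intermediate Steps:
$f{\left(C,U \right)} = 0$ ($f{\left(C,U \right)} = 2 C 0 = 2 \cdot 0 = 0$)
$F{\left(D \right)} = 5$ ($F{\left(D \right)} = \sqrt{25} = 5$)
$- (\left(6227 + F{\left(f{\left(2,-5 \right)} \right)}\right) - \frac{1}{39054}) = - (\left(6227 + 5\right) - \frac{1}{39054}) = - (6232 - \frac{1}{39054}) = \left(-1\right) \frac{243384527}{39054} = - \frac{243384527}{39054}$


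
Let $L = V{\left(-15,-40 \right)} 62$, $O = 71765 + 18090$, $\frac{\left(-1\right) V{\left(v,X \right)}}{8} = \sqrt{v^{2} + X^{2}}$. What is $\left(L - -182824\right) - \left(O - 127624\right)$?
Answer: $220593 - 2480 \sqrt{73} \approx 1.994 \cdot 10^{5}$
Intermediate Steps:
$V{\left(v,X \right)} = - 8 \sqrt{X^{2} + v^{2}}$ ($V{\left(v,X \right)} = - 8 \sqrt{v^{2} + X^{2}} = - 8 \sqrt{X^{2} + v^{2}}$)
$O = 89855$
$L = - 2480 \sqrt{73}$ ($L = - 8 \sqrt{\left(-40\right)^{2} + \left(-15\right)^{2}} \cdot 62 = - 8 \sqrt{1600 + 225} \cdot 62 = - 8 \sqrt{1825} \cdot 62 = - 8 \cdot 5 \sqrt{73} \cdot 62 = - 40 \sqrt{73} \cdot 62 = - 2480 \sqrt{73} \approx -21189.0$)
$\left(L - -182824\right) - \left(O - 127624\right) = \left(- 2480 \sqrt{73} - -182824\right) - \left(89855 - 127624\right) = \left(- 2480 \sqrt{73} + 182824\right) - \left(89855 - 127624\right) = \left(182824 - 2480 \sqrt{73}\right) - -37769 = \left(182824 - 2480 \sqrt{73}\right) + 37769 = 220593 - 2480 \sqrt{73}$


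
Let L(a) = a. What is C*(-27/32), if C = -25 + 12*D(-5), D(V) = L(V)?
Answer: 2295/32 ≈ 71.719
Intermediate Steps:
D(V) = V
C = -85 (C = -25 + 12*(-5) = -25 - 60 = -85)
C*(-27/32) = -(-2295)/32 = -85*(-27/32) = 2295/32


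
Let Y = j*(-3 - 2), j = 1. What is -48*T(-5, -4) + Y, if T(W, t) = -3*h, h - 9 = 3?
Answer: 1723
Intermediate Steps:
h = 12 (h = 9 + 3 = 12)
T(W, t) = -36 (T(W, t) = -3*12 = -36)
Y = -5 (Y = 1*(-3 - 2) = 1*(-5) = -5)
-48*T(-5, -4) + Y = -48*(-36) - 5 = 1728 - 5 = 1723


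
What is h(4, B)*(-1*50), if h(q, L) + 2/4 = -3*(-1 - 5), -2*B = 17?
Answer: -875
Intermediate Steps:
B = -17/2 (B = -½*17 = -17/2 ≈ -8.5000)
h(q, L) = 35/2 (h(q, L) = -½ - 3*(-1 - 5) = -½ - 3*(-6) = -½ + 18 = 35/2)
h(4, B)*(-1*50) = 35*(-1*50)/2 = (35/2)*(-50) = -875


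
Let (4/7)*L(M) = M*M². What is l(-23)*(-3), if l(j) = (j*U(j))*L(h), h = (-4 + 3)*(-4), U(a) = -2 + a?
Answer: -193200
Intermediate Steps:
h = 4 (h = -1*(-4) = 4)
L(M) = 7*M³/4 (L(M) = 7*(M*M²)/4 = 7*M³/4)
l(j) = 112*j*(-2 + j) (l(j) = (j*(-2 + j))*((7/4)*4³) = (j*(-2 + j))*((7/4)*64) = (j*(-2 + j))*112 = 112*j*(-2 + j))
l(-23)*(-3) = (112*(-23)*(-2 - 23))*(-3) = (112*(-23)*(-25))*(-3) = 64400*(-3) = -193200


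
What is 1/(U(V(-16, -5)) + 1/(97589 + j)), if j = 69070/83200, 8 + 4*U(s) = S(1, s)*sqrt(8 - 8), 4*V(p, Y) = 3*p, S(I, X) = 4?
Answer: -811947387/1623886454 ≈ -0.50000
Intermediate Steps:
V(p, Y) = 3*p/4 (V(p, Y) = (3*p)/4 = 3*p/4)
U(s) = -2 (U(s) = -2 + (4*sqrt(8 - 8))/4 = -2 + (4*sqrt(0))/4 = -2 + (4*0)/4 = -2 + (1/4)*0 = -2 + 0 = -2)
j = 6907/8320 (j = 69070*(1/83200) = 6907/8320 ≈ 0.83017)
1/(U(V(-16, -5)) + 1/(97589 + j)) = 1/(-2 + 1/(97589 + 6907/8320)) = 1/(-2 + 1/(811947387/8320)) = 1/(-2 + 8320/811947387) = 1/(-1623886454/811947387) = -811947387/1623886454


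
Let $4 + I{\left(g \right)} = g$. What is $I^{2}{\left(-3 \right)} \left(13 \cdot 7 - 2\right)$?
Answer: $4361$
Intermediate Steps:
$I{\left(g \right)} = -4 + g$
$I^{2}{\left(-3 \right)} \left(13 \cdot 7 - 2\right) = \left(-4 - 3\right)^{2} \left(13 \cdot 7 - 2\right) = \left(-7\right)^{2} \left(91 - 2\right) = 49 \cdot 89 = 4361$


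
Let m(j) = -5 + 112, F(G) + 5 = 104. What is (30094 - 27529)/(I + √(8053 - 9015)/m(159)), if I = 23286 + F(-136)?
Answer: 686739928725/6260979818987 - 274455*I*√962/6260979818987 ≈ 0.10969 - 1.3596e-6*I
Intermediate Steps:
F(G) = 99 (F(G) = -5 + 104 = 99)
m(j) = 107
I = 23385 (I = 23286 + 99 = 23385)
(30094 - 27529)/(I + √(8053 - 9015)/m(159)) = (30094 - 27529)/(23385 + √(8053 - 9015)/107) = 2565/(23385 + √(-962)*(1/107)) = 2565/(23385 + (I*√962)*(1/107)) = 2565/(23385 + I*√962/107)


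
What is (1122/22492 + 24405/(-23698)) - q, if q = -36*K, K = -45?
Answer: -108000912753/66626927 ≈ -1621.0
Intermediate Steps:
q = 1620 (q = -36*(-45) = 1620)
(1122/22492 + 24405/(-23698)) - q = (1122/22492 + 24405/(-23698)) - 1*1620 = (1122*(1/22492) + 24405*(-1/23698)) - 1620 = (561/11246 - 24405/23698) - 1620 = -65291013/66626927 - 1620 = -108000912753/66626927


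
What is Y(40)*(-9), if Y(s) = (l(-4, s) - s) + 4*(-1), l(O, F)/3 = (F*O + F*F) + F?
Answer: -39564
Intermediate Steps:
l(O, F) = 3*F + 3*F² + 3*F*O (l(O, F) = 3*((F*O + F*F) + F) = 3*((F*O + F²) + F) = 3*((F² + F*O) + F) = 3*(F + F² + F*O) = 3*F + 3*F² + 3*F*O)
Y(s) = -4 - s + 3*s*(-3 + s) (Y(s) = (3*s*(1 + s - 4) - s) + 4*(-1) = (3*s*(-3 + s) - s) - 4 = (-s + 3*s*(-3 + s)) - 4 = -4 - s + 3*s*(-3 + s))
Y(40)*(-9) = (-4 - 1*40 + 3*40*(-3 + 40))*(-9) = (-4 - 40 + 3*40*37)*(-9) = (-4 - 40 + 4440)*(-9) = 4396*(-9) = -39564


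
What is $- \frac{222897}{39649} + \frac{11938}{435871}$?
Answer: $- \frac{96681008525}{17281849279} \approx -5.5944$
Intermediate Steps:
$- \frac{222897}{39649} + \frac{11938}{435871} = - \frac{96681008525}{17281849279}$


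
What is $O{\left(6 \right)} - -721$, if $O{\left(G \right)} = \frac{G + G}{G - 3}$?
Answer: $725$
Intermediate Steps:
$O{\left(G \right)} = \frac{2 G}{-3 + G}$
$O{\left(6 \right)} - -721 = 2 \cdot 6 \frac{1}{-3 + 6} - -721 = 2 \cdot 6 \cdot \frac{1}{3} + 721 = 4 + 721 = 725$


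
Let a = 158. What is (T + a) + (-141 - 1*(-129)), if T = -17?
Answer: 129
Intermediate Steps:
(T + a) + (-141 - 1*(-129)) = (-17 + 158) + (-141 - 1*(-129)) = 141 + (-141 + 129) = 141 - 12 = 129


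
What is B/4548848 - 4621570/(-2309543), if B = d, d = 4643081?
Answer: 31746214673343/10505760056464 ≈ 3.0218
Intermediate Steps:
B = 4643081
B/4548848 - 4621570/(-2309543) = 4643081/4548848 - 4621570/(-2309543) = 4643081*(1/4548848) - 4621570*(-1/2309543) = 4643081/4548848 + 4621570/2309543 = 31746214673343/10505760056464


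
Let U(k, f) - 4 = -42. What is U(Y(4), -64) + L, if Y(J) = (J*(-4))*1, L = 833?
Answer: 795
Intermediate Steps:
Y(J) = -4*J (Y(J) = -4*J*1 = -4*J)
U(k, f) = -38 (U(k, f) = 4 - 42 = -38)
U(Y(4), -64) + L = -38 + 833 = 795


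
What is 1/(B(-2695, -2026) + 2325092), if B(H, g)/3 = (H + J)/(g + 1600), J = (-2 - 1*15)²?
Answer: 71/165082735 ≈ 4.3009e-7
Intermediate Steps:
J = 289 (J = (-2 - 15)² = (-17)² = 289)
B(H, g) = 3*(289 + H)/(1600 + g) (B(H, g) = 3*((H + 289)/(g + 1600)) = 3*((289 + H)/(1600 + g)) = 3*(289 + H)/(1600 + g))
1/(B(-2695, -2026) + 2325092) = 1/(3*(289 - 2695)/(1600 - 2026) + 2325092) = 1/(3*(-2406)/(-426) + 2325092) = 1/(3*(-1/426)*(-2406) + 2325092) = 1/(1203/71 + 2325092) = 1/(165082735/71) = 71/165082735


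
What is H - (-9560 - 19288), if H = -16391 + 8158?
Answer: 20615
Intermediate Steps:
H = -8233
H - (-9560 - 19288) = -8233 - (-9560 - 19288) = -8233 - 1*(-28848) = -8233 + 28848 = 20615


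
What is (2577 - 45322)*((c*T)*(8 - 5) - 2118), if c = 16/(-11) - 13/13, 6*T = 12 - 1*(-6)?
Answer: 1006260045/11 ≈ 9.1478e+7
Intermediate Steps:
T = 3 (T = (12 - 1*(-6))/6 = (12 + 6)/6 = (⅙)*18 = 3)
c = -27/11 (c = 16*(-1/11) - 13*1/13 = -16/11 - 1 = -27/11 ≈ -2.4545)
(2577 - 45322)*((c*T)*(8 - 5) - 2118) = (2577 - 45322)*((-27/11*3)*(8 - 5) - 2118) = -42745*(-81/11*3 - 2118) = -42745*(-243/11 - 2118) = -42745*(-23541/11) = 1006260045/11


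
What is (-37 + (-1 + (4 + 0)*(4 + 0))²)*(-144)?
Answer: -27072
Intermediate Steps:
(-37 + (-1 + (4 + 0)*(4 + 0))²)*(-144) = (-37 + (-1 + 4*4)²)*(-144) = (-37 + (-1 + 16)²)*(-144) = (-37 + 15²)*(-144) = (-37 + 225)*(-144) = 188*(-144) = -27072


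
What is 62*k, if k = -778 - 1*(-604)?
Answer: -10788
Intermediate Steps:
k = -174 (k = -778 + 604 = -174)
62*k = 62*(-174) = -10788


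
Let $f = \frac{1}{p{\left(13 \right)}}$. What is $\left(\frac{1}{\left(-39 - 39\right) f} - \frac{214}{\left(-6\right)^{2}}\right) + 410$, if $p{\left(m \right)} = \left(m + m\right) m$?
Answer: $\frac{7195}{18} \approx 399.72$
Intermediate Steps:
$p{\left(m \right)} = 2 m^{2}$ ($p{\left(m \right)} = 2 m m = 2 m^{2}$)
$f = \frac{1}{338}$ ($f = \frac{1}{2 \cdot 13^{2}} = \frac{1}{2 \cdot 169} = \frac{1}{338} \approx 0.0029586$)
$\left(\frac{1}{\left(-39 - 39\right) f} - \frac{214}{\left(-6\right)^{2}}\right) + 410 = \left(\frac{\frac{1}{\frac{1}{338}}}{-39 - 39} - \frac{214}{\left(-6\right)^{2}}\right) + 410 = \left(\frac{1}{-78} \cdot 338 - \frac{214}{36}\right) + 410 = \left(\left(- \frac{1}{78}\right) 338 - \frac{107}{18}\right) + 410 = \left(- \frac{13}{3} - \frac{107}{18}\right) + 410 = - \frac{185}{18} + 410 = \frac{7195}{18}$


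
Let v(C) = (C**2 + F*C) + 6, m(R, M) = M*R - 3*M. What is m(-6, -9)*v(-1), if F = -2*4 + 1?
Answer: 1134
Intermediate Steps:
m(R, M) = -3*M + M*R
F = -7 (F = -8 + 1 = -7)
v(C) = 6 + C**2 - 7*C (v(C) = (C**2 - 7*C) + 6 = 6 + C**2 - 7*C)
m(-6, -9)*v(-1) = (-9*(-3 - 6))*(6 + (-1)**2 - 7*(-1)) = (-9*(-9))*(6 + 1 + 7) = 81*14 = 1134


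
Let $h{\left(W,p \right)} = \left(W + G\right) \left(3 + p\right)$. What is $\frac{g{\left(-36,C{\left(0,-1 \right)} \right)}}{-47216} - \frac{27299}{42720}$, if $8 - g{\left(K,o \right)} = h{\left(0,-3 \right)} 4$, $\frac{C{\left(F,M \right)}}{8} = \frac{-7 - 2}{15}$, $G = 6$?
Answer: $- \frac{80580709}{126066720} \approx -0.63919$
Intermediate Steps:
$C{\left(F,M \right)} = - \frac{24}{5}$ ($C{\left(F,M \right)} = 8 \frac{-7 - 2}{15} = 8 \left(\left(-9\right) \frac{1}{15}\right) = 8 \left(- \frac{3}{5}\right) = - \frac{24}{5}$)
$h{\left(W,p \right)} = \left(3 + p\right) \left(6 + W\right)$ ($h{\left(W,p \right)} = \left(W + 6\right) \left(3 + p\right) = \left(6 + W\right) \left(3 + p\right) = \left(3 + p\right) \left(6 + W\right)$)
$g{\left(K,o \right)} = 8$ ($g{\left(K,o \right)} = 8 - \left(18 + 3 \cdot 0 + 6 \left(-3\right) + 0 \left(-3\right)\right) 4 = 8 - \left(18 + 0 - 18 + 0\right) 4 = 8 - 0 \cdot 4 = 8 - 0 = 8 + 0 = 8$)
$\frac{g{\left(-36,C{\left(0,-1 \right)} \right)}}{-47216} - \frac{27299}{42720} = \frac{8}{-47216} - \frac{27299}{42720} = 8 \left(- \frac{1}{47216}\right) - \frac{27299}{42720} = - \frac{1}{5902} - \frac{27299}{42720} = - \frac{80580709}{126066720}$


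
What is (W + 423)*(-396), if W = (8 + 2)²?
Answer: -207108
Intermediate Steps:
W = 100 (W = 10² = 100)
(W + 423)*(-396) = (100 + 423)*(-396) = 523*(-396) = -207108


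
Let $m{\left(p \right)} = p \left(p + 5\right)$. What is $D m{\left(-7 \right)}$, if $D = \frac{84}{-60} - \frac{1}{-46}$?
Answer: $- \frac{2219}{115} \approx -19.296$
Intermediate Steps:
$D = - \frac{317}{230}$ ($D = 84 \left(- \frac{1}{60}\right) - - \frac{1}{46} = - \frac{7}{5} + \frac{1}{46} = - \frac{317}{230} \approx -1.3783$)
$m{\left(p \right)} = p \left(5 + p\right)$
$D m{\left(-7 \right)} = - \frac{317 \left(- 7 \left(5 - 7\right)\right)}{230} = - \frac{317 \left(\left(-7\right) \left(-2\right)\right)}{230} = \left(- \frac{317}{230}\right) 14 = - \frac{2219}{115}$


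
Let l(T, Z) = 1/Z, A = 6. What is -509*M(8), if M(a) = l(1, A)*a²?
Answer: -16288/3 ≈ -5429.3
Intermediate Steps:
M(a) = a²/6
-509*M(8) = -509*8²/6 = -509*64/6 = -509*32/3 = -16288/3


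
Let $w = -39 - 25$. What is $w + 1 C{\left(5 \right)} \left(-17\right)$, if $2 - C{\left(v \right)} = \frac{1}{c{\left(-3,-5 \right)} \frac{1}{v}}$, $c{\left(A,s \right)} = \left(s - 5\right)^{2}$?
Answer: $- \frac{1943}{20} \approx -97.15$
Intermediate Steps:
$c{\left(A,s \right)} = \left(-5 + s\right)^{2}$
$C{\left(v \right)} = 2 - \frac{v}{100}$ ($C{\left(v \right)} = 2 - \frac{1}{\left(-5 - 5\right)^{2} \frac{1}{v}} = 2 - \frac{1}{\left(-10\right)^{2} \frac{1}{v}} = 2 - \frac{1}{100 \frac{1}{v}} = 2 - \frac{v}{100}$)
$w = -64$
$w + 1 C{\left(5 \right)} \left(-17\right) = -64 + 1 \left(2 - \frac{1}{20}\right) \left(-17\right) = -64 + 1 \cdot \frac{39}{20} \left(-17\right) = -64 + \frac{39}{20} \left(-17\right) = -64 - \frac{663}{20} = - \frac{1943}{20}$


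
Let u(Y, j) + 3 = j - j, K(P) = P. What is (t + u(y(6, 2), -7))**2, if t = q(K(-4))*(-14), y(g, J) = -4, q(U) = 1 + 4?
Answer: 5329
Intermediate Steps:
q(U) = 5
t = -70 (t = 5*(-14) = -70)
u(Y, j) = -3 (u(Y, j) = -3 + (j - j) = -3 + 0 = -3)
(t + u(y(6, 2), -7))**2 = (-70 - 3)**2 = (-73)**2 = 5329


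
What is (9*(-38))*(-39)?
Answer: 13338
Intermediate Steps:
(9*(-38))*(-39) = -342*(-39) = 13338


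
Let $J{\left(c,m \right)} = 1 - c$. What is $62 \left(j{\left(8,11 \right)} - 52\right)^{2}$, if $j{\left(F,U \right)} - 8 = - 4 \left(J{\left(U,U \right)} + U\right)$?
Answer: $142848$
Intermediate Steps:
$j{\left(F,U \right)} = 4$ ($j{\left(F,U \right)} = 8 - 4 \left(\left(1 - U\right) + U\right) = 8 - 4 = 4$)
$62 \left(j{\left(8,11 \right)} - 52\right)^{2} = 62 \left(4 - 52\right)^{2} = 62 \left(-48\right)^{2} = 62 \cdot 2304 = 142848$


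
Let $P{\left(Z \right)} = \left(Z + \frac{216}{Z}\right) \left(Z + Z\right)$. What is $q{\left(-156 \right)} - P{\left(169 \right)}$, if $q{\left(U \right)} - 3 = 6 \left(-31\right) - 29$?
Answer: $-57766$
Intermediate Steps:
$q{\left(U \right)} = -212$ ($q{\left(U \right)} = 3 + \left(6 \left(-31\right) - 29\right) = 3 - 215 = -212$)
$P{\left(Z \right)} = 2 Z \left(Z + \frac{216}{Z}\right)$ ($P{\left(Z \right)} = \left(Z + \frac{216}{Z}\right) 2 Z = 2 Z \left(Z + \frac{216}{Z}\right)$)
$q{\left(-156 \right)} - P{\left(169 \right)} = -212 - \left(432 + 2 \cdot 169^{2}\right) = -212 - \left(432 + 2 \cdot 28561\right) = -212 - \left(432 + 57122\right) = -212 - 57554 = -57766$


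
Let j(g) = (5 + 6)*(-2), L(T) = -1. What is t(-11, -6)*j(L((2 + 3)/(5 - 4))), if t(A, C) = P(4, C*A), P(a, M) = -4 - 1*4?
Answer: 176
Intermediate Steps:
P(a, M) = -8 (P(a, M) = -4 - 4 = -8)
j(g) = -22 (j(g) = 11*(-2) = -22)
t(A, C) = -8
t(-11, -6)*j(L((2 + 3)/(5 - 4))) = -8*(-22) = 176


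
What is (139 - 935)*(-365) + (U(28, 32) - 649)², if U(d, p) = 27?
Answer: 677424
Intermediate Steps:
(139 - 935)*(-365) + (U(28, 32) - 649)² = (139 - 935)*(-365) + (27 - 649)² = -796*(-365) + (-622)² = 290540 + 386884 = 677424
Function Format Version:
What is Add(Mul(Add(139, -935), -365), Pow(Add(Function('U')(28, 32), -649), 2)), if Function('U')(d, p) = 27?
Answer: 677424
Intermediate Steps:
Add(Mul(Add(139, -935), -365), Pow(Add(Function('U')(28, 32), -649), 2)) = Add(Mul(Add(139, -935), -365), Pow(Add(27, -649), 2)) = Add(Mul(-796, -365), Pow(-622, 2)) = Add(290540, 386884) = 677424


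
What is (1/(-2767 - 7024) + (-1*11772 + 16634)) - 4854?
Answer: 78327/9791 ≈ 7.9999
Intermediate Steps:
(1/(-2767 - 7024) + (-1*11772 + 16634)) - 4854 = (1/(-9791) + (-11772 + 16634)) - 4854 = (-1/9791 + 4862) - 4854 = 47603841/9791 - 4854 = 78327/9791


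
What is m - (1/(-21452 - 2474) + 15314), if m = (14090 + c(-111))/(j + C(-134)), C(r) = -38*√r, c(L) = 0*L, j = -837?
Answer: (-13923304994*√134 + 307016229971*I)/(23926*(-837*I + 38*√134)) ≈ -15327.0 + 6.9323*I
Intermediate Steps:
c(L) = 0
m = 14090/(-837 - 38*I*√134) (m = (14090 + 0)/(-837 - 38*I*√134) = 14090/(-837 - 38*I*√134) ≈ -13.191 + 6.9323*I)
m - (1/(-21452 - 2474) + 15314) = (-2358666/178813 + 107084*I*√134/178813) - (1/(-21452 - 2474) + 15314) = (-2358666/178813 + 107084*I*√134/178813) - (1/(-23926) + 15314) = (-2358666/178813 + 107084*I*√134/178813) - (-1/23926 + 15314) = (-2358666/178813 + 107084*I*√134/178813) - 1*366402763/23926 = (-2358666/178813 + 107084*I*√134/178813) - 366402763/23926 = -65574010703035/4278279838 + 107084*I*√134/178813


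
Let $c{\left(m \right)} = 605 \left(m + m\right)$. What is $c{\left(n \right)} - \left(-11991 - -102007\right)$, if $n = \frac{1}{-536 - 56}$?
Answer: $- \frac{26645341}{296} \approx -90018.0$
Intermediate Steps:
$n = - \frac{1}{592}$ ($n = \frac{1}{-592} = - \frac{1}{592} \approx -0.0016892$)
$c{\left(m \right)} = 1210 m$ ($c{\left(m \right)} = 605 \cdot 2 m = 1210 m$)
$c{\left(n \right)} - \left(-11991 - -102007\right) = 1210 \left(- \frac{1}{592}\right) - \left(-11991 - -102007\right) = - \frac{605}{296} - \left(-11991 + 102007\right) = - \frac{605}{296} - 90016 = - \frac{26645341}{296}$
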